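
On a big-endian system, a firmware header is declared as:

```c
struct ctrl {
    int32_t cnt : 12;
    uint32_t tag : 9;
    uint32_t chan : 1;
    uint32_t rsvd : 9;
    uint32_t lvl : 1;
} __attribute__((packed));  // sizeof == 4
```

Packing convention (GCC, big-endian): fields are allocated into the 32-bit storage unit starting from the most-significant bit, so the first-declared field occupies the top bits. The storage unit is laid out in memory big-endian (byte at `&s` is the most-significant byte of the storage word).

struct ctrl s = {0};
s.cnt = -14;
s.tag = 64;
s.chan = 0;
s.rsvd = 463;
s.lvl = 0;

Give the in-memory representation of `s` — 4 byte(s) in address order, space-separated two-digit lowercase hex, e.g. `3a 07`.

ff 22 03 9e

[20+:12] cnt=-14 & 0xfff = 0xff2; word=0xff200000
[11+:9] tag=64 & 0x1ff = 0x40; word=0xff220000
[10+:1] chan=0 & 0x1 = 0x0; word=0xff220000
[1+:9] rsvd=463 & 0x1ff = 0x1cf; word=0xff22039e
[0+:1] lvl=0 & 0x1 = 0x0; word=0xff22039e
word = 0xff22039e → big-endian bytes:
  [0]=0xff  [1]=0x22  [2]=0x03  [3]=0x9e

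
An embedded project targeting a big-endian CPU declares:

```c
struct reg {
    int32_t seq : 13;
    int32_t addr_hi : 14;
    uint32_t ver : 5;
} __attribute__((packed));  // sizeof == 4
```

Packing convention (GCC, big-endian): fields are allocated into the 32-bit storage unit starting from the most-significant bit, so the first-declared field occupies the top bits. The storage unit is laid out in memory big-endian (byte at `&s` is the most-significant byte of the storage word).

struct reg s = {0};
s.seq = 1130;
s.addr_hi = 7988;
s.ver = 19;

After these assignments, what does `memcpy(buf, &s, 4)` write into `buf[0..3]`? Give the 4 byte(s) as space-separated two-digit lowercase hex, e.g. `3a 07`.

23 53 e6 93

seq (13b) val=1130 bits=0x46a at bit 19: 0x23500000
addr_hi (14b) val=7988 bits=0x1f34 at bit 5: 0x2353e680
ver (5b) val=19 bits=0x13 at bit 0: 0x2353e693
word = 0x2353e693 → big-endian bytes:
  [0]=0x23  [1]=0x53  [2]=0xe6  [3]=0x93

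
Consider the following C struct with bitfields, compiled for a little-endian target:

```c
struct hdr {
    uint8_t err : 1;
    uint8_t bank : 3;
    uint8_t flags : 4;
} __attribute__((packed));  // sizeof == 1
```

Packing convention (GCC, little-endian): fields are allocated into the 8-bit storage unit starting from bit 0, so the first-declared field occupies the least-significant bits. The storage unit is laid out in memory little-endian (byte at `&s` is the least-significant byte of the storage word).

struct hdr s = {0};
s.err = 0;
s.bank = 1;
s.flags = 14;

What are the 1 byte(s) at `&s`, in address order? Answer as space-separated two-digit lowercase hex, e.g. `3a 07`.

e2

err (1b) val=0 bits=0x0 at bit 0: 0x00
bank (3b) val=1 bits=0x1 at bit 1: 0x02
flags (4b) val=14 bits=0xe at bit 4: 0xe2
word = 0xe2 → little-endian bytes:
  [0]=0xe2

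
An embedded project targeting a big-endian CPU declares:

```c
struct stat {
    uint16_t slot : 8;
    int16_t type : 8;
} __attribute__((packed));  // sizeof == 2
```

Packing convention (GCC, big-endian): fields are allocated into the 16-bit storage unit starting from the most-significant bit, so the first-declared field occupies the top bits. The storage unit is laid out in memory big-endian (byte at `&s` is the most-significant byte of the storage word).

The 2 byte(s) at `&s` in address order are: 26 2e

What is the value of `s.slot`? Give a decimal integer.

[0]=0x26 [1]=0x2e (big-endian) → word 0x262e
slot:8 @ bit 8 → (0x262e>>8)&0xff = 0x26  ←
type:8 @ bit 0 → (0x262e>>0)&0xff = 0x2e

38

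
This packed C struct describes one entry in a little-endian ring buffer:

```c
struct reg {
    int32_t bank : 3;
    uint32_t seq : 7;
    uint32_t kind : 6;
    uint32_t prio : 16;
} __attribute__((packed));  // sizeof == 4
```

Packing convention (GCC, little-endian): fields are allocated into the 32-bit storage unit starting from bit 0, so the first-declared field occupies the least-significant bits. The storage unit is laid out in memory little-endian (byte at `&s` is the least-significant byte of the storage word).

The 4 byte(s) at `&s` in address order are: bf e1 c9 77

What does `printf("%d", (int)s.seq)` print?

[0]=0xbf [1]=0xe1 [2]=0xc9 [3]=0x77 (little-endian) → word 0x77c9e1bf
bank:3 @ bit 0 → (0x77c9e1bf>>0)&0x7 = 0x7
seq:7 @ bit 3 → (0x77c9e1bf>>3)&0x7f = 0x37  ←
kind:6 @ bit 10 → (0x77c9e1bf>>10)&0x3f = 0x38
prio:16 @ bit 16 → (0x77c9e1bf>>16)&0xffff = 0x77c9

55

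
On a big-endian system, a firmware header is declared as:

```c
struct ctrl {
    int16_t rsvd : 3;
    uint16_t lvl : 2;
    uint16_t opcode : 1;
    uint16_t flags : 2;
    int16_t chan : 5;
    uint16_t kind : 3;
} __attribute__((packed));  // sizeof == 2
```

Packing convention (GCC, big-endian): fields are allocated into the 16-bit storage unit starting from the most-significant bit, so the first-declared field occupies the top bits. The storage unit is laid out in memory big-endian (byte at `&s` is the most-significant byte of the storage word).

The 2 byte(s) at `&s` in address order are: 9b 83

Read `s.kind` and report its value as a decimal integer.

3

[0]=0x9b [1]=0x83 (big-endian) → word 0x9b83
rsvd [13+:3] = (word>>13) & 0x7 = 4
lvl [11+:2] = (word>>11) & 0x3 = 3
opcode [10+:1] = (word>>10) & 0x1 = 0
flags [8+:2] = (word>>8) & 0x3 = 3
chan [3+:5] = (word>>3) & 0x1f = 16
kind [0+:3] = (word>>0) & 0x7 = 3  ←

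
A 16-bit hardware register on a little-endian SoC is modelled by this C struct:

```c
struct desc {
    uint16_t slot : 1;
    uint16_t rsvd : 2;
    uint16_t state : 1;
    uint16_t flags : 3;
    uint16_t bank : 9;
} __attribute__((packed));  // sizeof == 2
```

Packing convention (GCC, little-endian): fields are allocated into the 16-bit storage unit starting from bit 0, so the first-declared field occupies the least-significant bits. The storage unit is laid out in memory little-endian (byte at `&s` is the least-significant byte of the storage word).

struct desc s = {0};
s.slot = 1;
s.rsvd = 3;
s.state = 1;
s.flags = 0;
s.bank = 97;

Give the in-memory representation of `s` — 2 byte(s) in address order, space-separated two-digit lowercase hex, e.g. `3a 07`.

slot:1 = 1 → 0x1 << 0 → word 0x0001
rsvd:2 = 3 → 0x3 << 1 → word 0x0007
state:1 = 1 → 0x1 << 3 → word 0x000f
flags:3 = 0 → 0x0 << 4 → word 0x000f
bank:9 = 97 → 0x61 << 7 → word 0x308f
word = 0x308f → little-endian bytes:
  [0]=0x8f  [1]=0x30

8f 30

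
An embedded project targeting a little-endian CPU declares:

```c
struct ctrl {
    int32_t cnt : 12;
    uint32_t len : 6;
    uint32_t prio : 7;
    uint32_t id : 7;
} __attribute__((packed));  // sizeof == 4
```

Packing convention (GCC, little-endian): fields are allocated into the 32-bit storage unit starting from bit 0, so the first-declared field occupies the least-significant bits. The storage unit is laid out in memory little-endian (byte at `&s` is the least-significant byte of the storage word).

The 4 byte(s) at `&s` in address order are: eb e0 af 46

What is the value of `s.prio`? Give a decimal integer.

43

[0]=0xeb [1]=0xe0 [2]=0xaf [3]=0x46 (little-endian) → word 0x46afe0eb
cnt [0+:12] = (word>>0) & 0xfff = 235
len [12+:6] = (word>>12) & 0x3f = 62
prio [18+:7] = (word>>18) & 0x7f = 43  ←
id [25+:7] = (word>>25) & 0x7f = 35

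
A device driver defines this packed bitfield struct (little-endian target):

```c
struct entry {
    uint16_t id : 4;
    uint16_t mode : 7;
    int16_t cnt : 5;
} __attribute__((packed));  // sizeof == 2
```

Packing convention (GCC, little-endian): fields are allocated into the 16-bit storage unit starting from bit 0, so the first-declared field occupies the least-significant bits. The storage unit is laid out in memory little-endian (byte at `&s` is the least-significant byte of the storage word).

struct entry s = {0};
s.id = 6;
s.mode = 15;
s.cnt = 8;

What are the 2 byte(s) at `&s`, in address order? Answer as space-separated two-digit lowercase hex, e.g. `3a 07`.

f6 40

[0+:4] id=6 & 0xf = 0x6; word=0x0006
[4+:7] mode=15 & 0x7f = 0xf; word=0x00f6
[11+:5] cnt=8 & 0x1f = 0x8; word=0x40f6
word = 0x40f6 → little-endian bytes:
  [0]=0xf6  [1]=0x40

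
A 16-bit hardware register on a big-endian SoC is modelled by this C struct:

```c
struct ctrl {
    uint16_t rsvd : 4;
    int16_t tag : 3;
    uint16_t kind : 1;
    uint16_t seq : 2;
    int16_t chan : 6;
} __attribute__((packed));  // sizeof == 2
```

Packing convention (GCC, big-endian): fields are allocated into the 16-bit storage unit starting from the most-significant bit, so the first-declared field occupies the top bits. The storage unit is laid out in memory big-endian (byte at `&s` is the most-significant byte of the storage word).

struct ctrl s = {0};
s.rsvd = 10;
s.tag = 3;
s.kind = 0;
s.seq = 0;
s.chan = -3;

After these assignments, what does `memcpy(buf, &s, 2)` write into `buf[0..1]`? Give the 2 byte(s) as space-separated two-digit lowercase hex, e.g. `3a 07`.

[12+:4] rsvd=10 & 0xf = 0xa; word=0xa000
[9+:3] tag=3 & 0x7 = 0x3; word=0xa600
[8+:1] kind=0 & 0x1 = 0x0; word=0xa600
[6+:2] seq=0 & 0x3 = 0x0; word=0xa600
[0+:6] chan=-3 & 0x3f = 0x3d; word=0xa63d
word = 0xa63d → big-endian bytes:
  [0]=0xa6  [1]=0x3d

a6 3d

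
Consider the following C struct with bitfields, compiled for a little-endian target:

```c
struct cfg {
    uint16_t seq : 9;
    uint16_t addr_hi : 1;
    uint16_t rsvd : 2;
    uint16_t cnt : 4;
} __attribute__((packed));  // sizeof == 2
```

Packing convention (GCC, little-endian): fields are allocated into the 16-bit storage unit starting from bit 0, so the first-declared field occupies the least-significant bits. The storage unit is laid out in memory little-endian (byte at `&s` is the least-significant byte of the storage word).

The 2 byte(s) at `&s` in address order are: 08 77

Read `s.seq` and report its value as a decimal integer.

264

[0]=0x08 [1]=0x77 (little-endian) → word 0x7708
seq:9 @ bit 0 → (0x7708>>0)&0x1ff = 0x108  ←
addr_hi:1 @ bit 9 → (0x7708>>9)&0x1 = 0x1
rsvd:2 @ bit 10 → (0x7708>>10)&0x3 = 0x1
cnt:4 @ bit 12 → (0x7708>>12)&0xf = 0x7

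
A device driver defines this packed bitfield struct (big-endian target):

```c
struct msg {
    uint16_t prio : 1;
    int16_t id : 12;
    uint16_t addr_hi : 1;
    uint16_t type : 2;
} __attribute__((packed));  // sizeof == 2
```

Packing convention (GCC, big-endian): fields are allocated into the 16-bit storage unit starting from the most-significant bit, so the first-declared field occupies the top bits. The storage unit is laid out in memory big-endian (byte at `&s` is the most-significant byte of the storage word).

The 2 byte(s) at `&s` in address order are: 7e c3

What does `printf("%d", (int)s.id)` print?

-40

[0]=0x7e [1]=0xc3 (big-endian) → word 0x7ec3
prio:1 @ bit 15 → (0x7ec3>>15)&0x1 = 0x0
id:12 @ bit 3 → (0x7ec3>>3)&0xfff = 0xfd8  ←
addr_hi:1 @ bit 2 → (0x7ec3>>2)&0x1 = 0x0
type:2 @ bit 0 → (0x7ec3>>0)&0x3 = 0x3
id signed 12b, MSB=1: 4056 - 4096 = -40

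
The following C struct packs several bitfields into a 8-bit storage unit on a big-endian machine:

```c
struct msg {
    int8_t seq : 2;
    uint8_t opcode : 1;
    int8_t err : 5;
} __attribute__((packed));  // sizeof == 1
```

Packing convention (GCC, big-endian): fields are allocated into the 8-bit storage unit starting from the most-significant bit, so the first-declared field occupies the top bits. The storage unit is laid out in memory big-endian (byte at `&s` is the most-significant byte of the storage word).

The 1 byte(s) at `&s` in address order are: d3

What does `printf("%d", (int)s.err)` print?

[0]=0xd3 (big-endian) → word 0xd3
seq [6+:2] = (word>>6) & 0x3 = 3
opcode [5+:1] = (word>>5) & 0x1 = 0
err [0+:5] = (word>>0) & 0x1f = 19  ←
err signed 5b, MSB=1: 19 - 32 = -13

-13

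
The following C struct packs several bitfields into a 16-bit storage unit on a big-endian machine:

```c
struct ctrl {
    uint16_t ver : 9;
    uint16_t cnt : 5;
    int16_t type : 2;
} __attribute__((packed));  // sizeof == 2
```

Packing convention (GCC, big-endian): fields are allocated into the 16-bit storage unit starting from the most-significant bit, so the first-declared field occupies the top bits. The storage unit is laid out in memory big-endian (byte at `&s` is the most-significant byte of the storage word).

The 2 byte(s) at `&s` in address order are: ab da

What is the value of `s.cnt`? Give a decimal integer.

22

[0]=0xab [1]=0xda (big-endian) → word 0xabda
ver:9 @ bit 7 → (0xabda>>7)&0x1ff = 0x157
cnt:5 @ bit 2 → (0xabda>>2)&0x1f = 0x16  ←
type:2 @ bit 0 → (0xabda>>0)&0x3 = 0x2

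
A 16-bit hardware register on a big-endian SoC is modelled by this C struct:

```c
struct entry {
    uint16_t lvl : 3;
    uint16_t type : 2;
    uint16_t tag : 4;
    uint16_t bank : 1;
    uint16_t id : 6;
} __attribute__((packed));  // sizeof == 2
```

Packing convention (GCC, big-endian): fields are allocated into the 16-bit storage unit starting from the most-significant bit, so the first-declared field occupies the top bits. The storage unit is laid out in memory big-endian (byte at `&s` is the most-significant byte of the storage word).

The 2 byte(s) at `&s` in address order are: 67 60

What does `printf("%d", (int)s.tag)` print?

[0]=0x67 [1]=0x60 (big-endian) → word 0x6760
lvl [13+:3] = (word>>13) & 0x7 = 3
type [11+:2] = (word>>11) & 0x3 = 0
tag [7+:4] = (word>>7) & 0xf = 14  ←
bank [6+:1] = (word>>6) & 0x1 = 1
id [0+:6] = (word>>0) & 0x3f = 32

14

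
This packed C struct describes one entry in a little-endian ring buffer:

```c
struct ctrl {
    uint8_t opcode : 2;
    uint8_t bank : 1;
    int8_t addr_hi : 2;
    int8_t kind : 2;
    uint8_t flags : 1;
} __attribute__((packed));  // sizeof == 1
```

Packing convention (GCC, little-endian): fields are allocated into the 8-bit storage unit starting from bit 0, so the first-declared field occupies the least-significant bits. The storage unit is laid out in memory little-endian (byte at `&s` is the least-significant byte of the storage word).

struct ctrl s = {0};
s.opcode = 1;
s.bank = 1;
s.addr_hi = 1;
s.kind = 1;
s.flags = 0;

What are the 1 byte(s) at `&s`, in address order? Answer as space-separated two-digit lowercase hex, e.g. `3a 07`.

opcode (2b) val=1 bits=0x1 at bit 0: 0x01
bank (1b) val=1 bits=0x1 at bit 2: 0x05
addr_hi (2b) val=1 bits=0x1 at bit 3: 0x0d
kind (2b) val=1 bits=0x1 at bit 5: 0x2d
flags (1b) val=0 bits=0x0 at bit 7: 0x2d
word = 0x2d → little-endian bytes:
  [0]=0x2d

2d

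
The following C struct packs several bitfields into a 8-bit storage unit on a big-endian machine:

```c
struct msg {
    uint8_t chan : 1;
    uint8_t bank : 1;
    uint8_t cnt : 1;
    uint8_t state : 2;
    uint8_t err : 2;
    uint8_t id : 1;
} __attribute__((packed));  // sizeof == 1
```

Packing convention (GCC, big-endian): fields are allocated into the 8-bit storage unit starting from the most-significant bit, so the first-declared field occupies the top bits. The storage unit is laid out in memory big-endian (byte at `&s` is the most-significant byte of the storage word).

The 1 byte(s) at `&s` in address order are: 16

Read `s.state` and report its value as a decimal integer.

2

[0]=0x16 (big-endian) → word 0x16
chan [7+:1] = (word>>7) & 0x1 = 0
bank [6+:1] = (word>>6) & 0x1 = 0
cnt [5+:1] = (word>>5) & 0x1 = 0
state [3+:2] = (word>>3) & 0x3 = 2  ←
err [1+:2] = (word>>1) & 0x3 = 3
id [0+:1] = (word>>0) & 0x1 = 0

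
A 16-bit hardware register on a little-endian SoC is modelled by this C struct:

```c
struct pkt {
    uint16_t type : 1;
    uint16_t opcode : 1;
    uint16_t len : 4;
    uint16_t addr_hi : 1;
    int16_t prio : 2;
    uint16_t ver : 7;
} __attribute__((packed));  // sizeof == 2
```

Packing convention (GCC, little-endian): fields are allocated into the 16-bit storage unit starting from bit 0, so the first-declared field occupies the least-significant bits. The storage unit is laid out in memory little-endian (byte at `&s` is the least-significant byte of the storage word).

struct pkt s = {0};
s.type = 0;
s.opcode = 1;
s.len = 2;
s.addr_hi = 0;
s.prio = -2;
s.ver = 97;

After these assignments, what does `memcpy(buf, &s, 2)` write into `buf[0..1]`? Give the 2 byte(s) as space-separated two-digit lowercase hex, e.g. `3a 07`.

0a c3

type (1b) val=0 bits=0x0 at bit 0: 0x0000
opcode (1b) val=1 bits=0x1 at bit 1: 0x0002
len (4b) val=2 bits=0x2 at bit 2: 0x000a
addr_hi (1b) val=0 bits=0x0 at bit 6: 0x000a
prio (2b) val=-2 bits=0x2 at bit 7: 0x010a
ver (7b) val=97 bits=0x61 at bit 9: 0xc30a
word = 0xc30a → little-endian bytes:
  [0]=0x0a  [1]=0xc3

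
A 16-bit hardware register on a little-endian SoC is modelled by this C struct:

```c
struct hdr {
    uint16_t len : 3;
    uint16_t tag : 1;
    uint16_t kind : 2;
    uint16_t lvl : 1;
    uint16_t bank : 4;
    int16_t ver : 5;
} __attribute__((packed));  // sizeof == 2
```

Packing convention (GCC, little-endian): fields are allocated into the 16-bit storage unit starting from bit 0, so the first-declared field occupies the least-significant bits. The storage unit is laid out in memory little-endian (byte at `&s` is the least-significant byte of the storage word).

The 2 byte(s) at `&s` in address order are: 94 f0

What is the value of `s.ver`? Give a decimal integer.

[0]=0x94 [1]=0xf0 (little-endian) → word 0xf094
len:3 @ bit 0 → (0xf094>>0)&0x7 = 0x4
tag:1 @ bit 3 → (0xf094>>3)&0x1 = 0x0
kind:2 @ bit 4 → (0xf094>>4)&0x3 = 0x1
lvl:1 @ bit 6 → (0xf094>>6)&0x1 = 0x0
bank:4 @ bit 7 → (0xf094>>7)&0xf = 0x1
ver:5 @ bit 11 → (0xf094>>11)&0x1f = 0x1e  ←
ver signed 5b, MSB=1: 30 - 32 = -2

-2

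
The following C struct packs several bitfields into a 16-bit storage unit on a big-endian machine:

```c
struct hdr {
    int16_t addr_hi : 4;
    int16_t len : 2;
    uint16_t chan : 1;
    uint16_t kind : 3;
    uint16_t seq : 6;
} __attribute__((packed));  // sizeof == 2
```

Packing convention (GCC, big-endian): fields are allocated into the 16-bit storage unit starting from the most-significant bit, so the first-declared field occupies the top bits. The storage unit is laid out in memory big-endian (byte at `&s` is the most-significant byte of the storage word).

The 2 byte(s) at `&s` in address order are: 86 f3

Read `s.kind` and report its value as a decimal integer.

3

[0]=0x86 [1]=0xf3 (big-endian) → word 0x86f3
addr_hi:4 @ bit 12 → (0x86f3>>12)&0xf = 0x8
len:2 @ bit 10 → (0x86f3>>10)&0x3 = 0x1
chan:1 @ bit 9 → (0x86f3>>9)&0x1 = 0x1
kind:3 @ bit 6 → (0x86f3>>6)&0x7 = 0x3  ←
seq:6 @ bit 0 → (0x86f3>>0)&0x3f = 0x33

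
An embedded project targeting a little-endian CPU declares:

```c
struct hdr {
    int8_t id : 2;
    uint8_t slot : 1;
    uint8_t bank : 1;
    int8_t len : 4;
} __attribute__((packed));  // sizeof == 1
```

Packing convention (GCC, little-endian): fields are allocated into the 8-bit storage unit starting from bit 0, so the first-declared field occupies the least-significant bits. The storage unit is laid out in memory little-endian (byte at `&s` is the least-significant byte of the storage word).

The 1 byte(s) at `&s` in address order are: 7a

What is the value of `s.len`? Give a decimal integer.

[0]=0x7a (little-endian) → word 0x7a
id [0+:2] = (word>>0) & 0x3 = 2
slot [2+:1] = (word>>2) & 0x1 = 0
bank [3+:1] = (word>>3) & 0x1 = 1
len [4+:4] = (word>>4) & 0xf = 7  ←
len signed 4b, MSB=0: value = 7

7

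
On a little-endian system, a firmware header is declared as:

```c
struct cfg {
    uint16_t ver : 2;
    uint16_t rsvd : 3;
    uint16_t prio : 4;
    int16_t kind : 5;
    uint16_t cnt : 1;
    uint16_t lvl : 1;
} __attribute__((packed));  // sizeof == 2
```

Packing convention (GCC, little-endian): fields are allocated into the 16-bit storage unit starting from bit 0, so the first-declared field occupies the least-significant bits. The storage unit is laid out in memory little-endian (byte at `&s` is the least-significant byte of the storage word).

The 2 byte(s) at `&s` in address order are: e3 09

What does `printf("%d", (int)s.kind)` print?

[0]=0xe3 [1]=0x09 (little-endian) → word 0x09e3
ver [0+:2] = (word>>0) & 0x3 = 3
rsvd [2+:3] = (word>>2) & 0x7 = 0
prio [5+:4] = (word>>5) & 0xf = 15
kind [9+:5] = (word>>9) & 0x1f = 4  ←
cnt [14+:1] = (word>>14) & 0x1 = 0
lvl [15+:1] = (word>>15) & 0x1 = 0
kind signed 5b, MSB=0: value = 4

4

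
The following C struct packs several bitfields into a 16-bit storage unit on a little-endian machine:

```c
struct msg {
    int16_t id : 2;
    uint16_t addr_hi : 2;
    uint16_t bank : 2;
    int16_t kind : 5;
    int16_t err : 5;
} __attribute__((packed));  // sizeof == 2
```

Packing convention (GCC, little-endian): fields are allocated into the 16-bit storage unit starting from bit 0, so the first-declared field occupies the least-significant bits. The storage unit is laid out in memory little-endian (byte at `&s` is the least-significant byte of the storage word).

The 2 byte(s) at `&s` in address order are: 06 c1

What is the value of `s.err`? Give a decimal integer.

[0]=0x06 [1]=0xc1 (little-endian) → word 0xc106
id [0+:2] = (word>>0) & 0x3 = 2
addr_hi [2+:2] = (word>>2) & 0x3 = 1
bank [4+:2] = (word>>4) & 0x3 = 0
kind [6+:5] = (word>>6) & 0x1f = 4
err [11+:5] = (word>>11) & 0x1f = 24  ←
err signed 5b, MSB=1: 24 - 32 = -8

-8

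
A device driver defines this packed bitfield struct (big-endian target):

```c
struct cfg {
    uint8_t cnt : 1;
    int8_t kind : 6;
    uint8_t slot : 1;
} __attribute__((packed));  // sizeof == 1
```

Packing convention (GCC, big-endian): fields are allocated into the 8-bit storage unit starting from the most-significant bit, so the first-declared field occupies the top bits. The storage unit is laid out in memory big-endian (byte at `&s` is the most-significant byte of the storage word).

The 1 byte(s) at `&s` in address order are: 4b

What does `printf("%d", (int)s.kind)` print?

-27

[0]=0x4b (big-endian) → word 0x4b
cnt [7+:1] = (word>>7) & 0x1 = 0
kind [1+:6] = (word>>1) & 0x3f = 37  ←
slot [0+:1] = (word>>0) & 0x1 = 1
kind signed 6b, MSB=1: 37 - 64 = -27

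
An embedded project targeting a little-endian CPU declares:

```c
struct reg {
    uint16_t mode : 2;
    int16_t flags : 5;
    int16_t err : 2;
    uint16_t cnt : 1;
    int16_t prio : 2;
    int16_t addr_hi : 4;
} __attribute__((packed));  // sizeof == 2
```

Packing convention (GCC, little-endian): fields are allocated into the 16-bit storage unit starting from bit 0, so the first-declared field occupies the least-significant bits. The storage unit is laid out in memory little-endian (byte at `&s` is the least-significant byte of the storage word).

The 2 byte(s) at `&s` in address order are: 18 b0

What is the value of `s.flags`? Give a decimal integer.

[0]=0x18 [1]=0xb0 (little-endian) → word 0xb018
mode:2 @ bit 0 → (0xb018>>0)&0x3 = 0x0
flags:5 @ bit 2 → (0xb018>>2)&0x1f = 0x6  ←
err:2 @ bit 7 → (0xb018>>7)&0x3 = 0x0
cnt:1 @ bit 9 → (0xb018>>9)&0x1 = 0x0
prio:2 @ bit 10 → (0xb018>>10)&0x3 = 0x0
addr_hi:4 @ bit 12 → (0xb018>>12)&0xf = 0xb
flags signed 5b, MSB=0: value = 6

6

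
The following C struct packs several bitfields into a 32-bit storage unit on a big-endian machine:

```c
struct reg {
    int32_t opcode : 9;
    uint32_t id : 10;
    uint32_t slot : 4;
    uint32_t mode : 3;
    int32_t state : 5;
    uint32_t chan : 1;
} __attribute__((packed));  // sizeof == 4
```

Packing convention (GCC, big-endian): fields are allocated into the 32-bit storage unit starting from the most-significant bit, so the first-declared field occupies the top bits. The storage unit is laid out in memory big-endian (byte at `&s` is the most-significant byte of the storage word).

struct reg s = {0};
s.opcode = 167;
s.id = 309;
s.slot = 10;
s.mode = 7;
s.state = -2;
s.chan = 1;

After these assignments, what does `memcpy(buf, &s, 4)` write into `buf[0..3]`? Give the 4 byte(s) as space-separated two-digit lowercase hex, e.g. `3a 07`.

53 a6 b5 fd

opcode:9 = 167 → 0xa7 << 23 → word 0x53800000
id:10 = 309 → 0x135 << 13 → word 0x53a6a000
slot:4 = 10 → 0xa << 9 → word 0x53a6b400
mode:3 = 7 → 0x7 << 6 → word 0x53a6b5c0
state:5 = -2 → 0x1e << 1 → word 0x53a6b5fc
chan:1 = 1 → 0x1 << 0 → word 0x53a6b5fd
word = 0x53a6b5fd → big-endian bytes:
  [0]=0x53  [1]=0xa6  [2]=0xb5  [3]=0xfd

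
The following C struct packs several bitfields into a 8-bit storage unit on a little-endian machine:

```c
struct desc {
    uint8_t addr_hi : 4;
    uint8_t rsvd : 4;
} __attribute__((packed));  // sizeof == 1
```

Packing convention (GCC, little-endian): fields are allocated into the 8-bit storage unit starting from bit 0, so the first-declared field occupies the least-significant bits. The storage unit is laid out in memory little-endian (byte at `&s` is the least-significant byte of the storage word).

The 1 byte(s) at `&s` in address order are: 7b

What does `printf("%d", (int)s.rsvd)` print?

7

[0]=0x7b (little-endian) → word 0x7b
addr_hi:4 @ bit 0 → (0x7b>>0)&0xf = 0xb
rsvd:4 @ bit 4 → (0x7b>>4)&0xf = 0x7  ←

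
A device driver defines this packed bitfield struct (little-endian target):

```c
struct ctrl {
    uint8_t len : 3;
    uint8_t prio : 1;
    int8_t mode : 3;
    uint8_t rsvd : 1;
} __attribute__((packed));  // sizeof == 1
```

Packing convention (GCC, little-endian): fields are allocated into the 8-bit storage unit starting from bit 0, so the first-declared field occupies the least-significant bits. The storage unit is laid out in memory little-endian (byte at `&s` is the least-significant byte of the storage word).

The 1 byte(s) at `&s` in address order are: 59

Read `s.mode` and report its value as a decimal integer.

[0]=0x59 (little-endian) → word 0x59
len [0+:3] = (word>>0) & 0x7 = 1
prio [3+:1] = (word>>3) & 0x1 = 1
mode [4+:3] = (word>>4) & 0x7 = 5  ←
rsvd [7+:1] = (word>>7) & 0x1 = 0
mode signed 3b, MSB=1: 5 - 8 = -3

-3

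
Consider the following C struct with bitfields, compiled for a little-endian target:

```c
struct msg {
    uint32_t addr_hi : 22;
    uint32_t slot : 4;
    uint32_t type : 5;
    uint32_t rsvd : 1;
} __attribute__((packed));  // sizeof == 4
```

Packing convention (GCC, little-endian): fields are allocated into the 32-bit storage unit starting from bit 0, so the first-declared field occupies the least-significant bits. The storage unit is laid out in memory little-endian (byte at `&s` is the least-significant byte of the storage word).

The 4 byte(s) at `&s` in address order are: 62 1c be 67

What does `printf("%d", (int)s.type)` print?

[0]=0x62 [1]=0x1c [2]=0xbe [3]=0x67 (little-endian) → word 0x67be1c62
addr_hi:22 @ bit 0 → (0x67be1c62>>0)&0x3fffff = 0x3e1c62
slot:4 @ bit 22 → (0x67be1c62>>22)&0xf = 0xe
type:5 @ bit 26 → (0x67be1c62>>26)&0x1f = 0x19  ←
rsvd:1 @ bit 31 → (0x67be1c62>>31)&0x1 = 0x0

25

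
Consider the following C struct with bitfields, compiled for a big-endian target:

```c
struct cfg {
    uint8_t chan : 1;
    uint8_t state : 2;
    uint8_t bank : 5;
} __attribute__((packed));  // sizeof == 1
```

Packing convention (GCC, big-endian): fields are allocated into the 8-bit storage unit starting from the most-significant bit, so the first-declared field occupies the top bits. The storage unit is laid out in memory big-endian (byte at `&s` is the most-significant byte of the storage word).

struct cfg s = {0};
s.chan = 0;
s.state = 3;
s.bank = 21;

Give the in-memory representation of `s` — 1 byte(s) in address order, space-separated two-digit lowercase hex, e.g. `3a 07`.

chan:1 = 0 → 0x0 << 7 → word 0x00
state:2 = 3 → 0x3 << 5 → word 0x60
bank:5 = 21 → 0x15 << 0 → word 0x75
word = 0x75 → big-endian bytes:
  [0]=0x75

75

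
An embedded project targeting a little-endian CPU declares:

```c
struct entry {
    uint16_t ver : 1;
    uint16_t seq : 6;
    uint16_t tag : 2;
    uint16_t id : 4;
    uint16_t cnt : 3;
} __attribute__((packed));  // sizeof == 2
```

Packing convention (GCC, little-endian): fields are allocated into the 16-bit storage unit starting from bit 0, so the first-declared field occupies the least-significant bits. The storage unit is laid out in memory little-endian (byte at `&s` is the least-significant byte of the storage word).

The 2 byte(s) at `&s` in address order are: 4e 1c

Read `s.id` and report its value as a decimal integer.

[0]=0x4e [1]=0x1c (little-endian) → word 0x1c4e
ver [0+:1] = (word>>0) & 0x1 = 0
seq [1+:6] = (word>>1) & 0x3f = 39
tag [7+:2] = (word>>7) & 0x3 = 0
id [9+:4] = (word>>9) & 0xf = 14  ←
cnt [13+:3] = (word>>13) & 0x7 = 0

14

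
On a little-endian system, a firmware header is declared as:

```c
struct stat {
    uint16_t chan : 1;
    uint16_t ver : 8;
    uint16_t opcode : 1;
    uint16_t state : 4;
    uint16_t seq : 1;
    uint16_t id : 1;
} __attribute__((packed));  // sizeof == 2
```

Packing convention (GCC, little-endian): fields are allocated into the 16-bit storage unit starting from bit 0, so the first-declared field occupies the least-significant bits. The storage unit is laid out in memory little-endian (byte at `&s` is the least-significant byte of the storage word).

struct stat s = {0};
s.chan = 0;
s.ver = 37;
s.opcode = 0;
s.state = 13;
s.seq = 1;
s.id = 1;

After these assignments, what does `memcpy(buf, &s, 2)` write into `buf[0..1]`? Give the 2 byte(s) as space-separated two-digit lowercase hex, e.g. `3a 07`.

4a f4

chan:1 = 0 → 0x0 << 0 → word 0x0000
ver:8 = 37 → 0x25 << 1 → word 0x004a
opcode:1 = 0 → 0x0 << 9 → word 0x004a
state:4 = 13 → 0xd << 10 → word 0x344a
seq:1 = 1 → 0x1 << 14 → word 0x744a
id:1 = 1 → 0x1 << 15 → word 0xf44a
word = 0xf44a → little-endian bytes:
  [0]=0x4a  [1]=0xf4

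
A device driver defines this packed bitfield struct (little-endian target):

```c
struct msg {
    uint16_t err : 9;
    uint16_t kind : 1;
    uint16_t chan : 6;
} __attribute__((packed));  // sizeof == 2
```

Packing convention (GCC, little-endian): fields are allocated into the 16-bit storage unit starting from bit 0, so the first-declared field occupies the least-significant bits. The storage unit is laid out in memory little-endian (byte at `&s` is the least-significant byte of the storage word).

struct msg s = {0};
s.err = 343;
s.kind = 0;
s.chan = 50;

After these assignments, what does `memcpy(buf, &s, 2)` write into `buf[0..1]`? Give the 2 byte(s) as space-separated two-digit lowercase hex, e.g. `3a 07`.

57 c9

[0+:9] err=343 & 0x1ff = 0x157; word=0x0157
[9+:1] kind=0 & 0x1 = 0x0; word=0x0157
[10+:6] chan=50 & 0x3f = 0x32; word=0xc957
word = 0xc957 → little-endian bytes:
  [0]=0x57  [1]=0xc9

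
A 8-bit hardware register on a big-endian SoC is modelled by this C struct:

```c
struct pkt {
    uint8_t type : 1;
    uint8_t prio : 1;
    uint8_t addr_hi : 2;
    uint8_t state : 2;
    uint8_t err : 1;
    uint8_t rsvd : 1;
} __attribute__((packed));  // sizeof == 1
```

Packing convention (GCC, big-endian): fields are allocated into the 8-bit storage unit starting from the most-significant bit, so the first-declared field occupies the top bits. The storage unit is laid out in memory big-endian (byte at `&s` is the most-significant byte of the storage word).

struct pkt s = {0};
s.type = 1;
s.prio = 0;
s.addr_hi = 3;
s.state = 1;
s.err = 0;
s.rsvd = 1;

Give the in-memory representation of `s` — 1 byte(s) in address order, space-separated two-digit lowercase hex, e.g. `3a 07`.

type (1b) val=1 bits=0x1 at bit 7: 0x80
prio (1b) val=0 bits=0x0 at bit 6: 0x80
addr_hi (2b) val=3 bits=0x3 at bit 4: 0xb0
state (2b) val=1 bits=0x1 at bit 2: 0xb4
err (1b) val=0 bits=0x0 at bit 1: 0xb4
rsvd (1b) val=1 bits=0x1 at bit 0: 0xb5
word = 0xb5 → big-endian bytes:
  [0]=0xb5

b5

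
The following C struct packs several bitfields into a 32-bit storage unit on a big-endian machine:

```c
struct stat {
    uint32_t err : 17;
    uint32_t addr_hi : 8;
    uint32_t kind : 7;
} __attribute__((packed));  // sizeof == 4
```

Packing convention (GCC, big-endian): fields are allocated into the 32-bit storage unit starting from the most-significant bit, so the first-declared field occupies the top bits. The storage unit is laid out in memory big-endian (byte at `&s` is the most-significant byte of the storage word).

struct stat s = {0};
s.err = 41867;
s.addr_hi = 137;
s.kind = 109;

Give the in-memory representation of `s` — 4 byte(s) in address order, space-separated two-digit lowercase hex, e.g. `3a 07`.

51 c5 c4 ed

err:17 = 41867 → 0xa38b << 15 → word 0x51c58000
addr_hi:8 = 137 → 0x89 << 7 → word 0x51c5c480
kind:7 = 109 → 0x6d << 0 → word 0x51c5c4ed
word = 0x51c5c4ed → big-endian bytes:
  [0]=0x51  [1]=0xc5  [2]=0xc4  [3]=0xed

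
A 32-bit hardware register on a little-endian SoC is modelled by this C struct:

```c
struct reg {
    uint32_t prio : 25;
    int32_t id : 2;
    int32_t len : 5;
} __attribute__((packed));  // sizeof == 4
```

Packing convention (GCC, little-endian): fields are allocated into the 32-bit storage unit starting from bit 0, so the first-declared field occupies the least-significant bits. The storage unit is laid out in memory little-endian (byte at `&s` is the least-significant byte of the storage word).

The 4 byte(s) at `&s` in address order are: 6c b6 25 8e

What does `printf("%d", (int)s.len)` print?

-15

[0]=0x6c [1]=0xb6 [2]=0x25 [3]=0x8e (little-endian) → word 0x8e25b66c
prio [0+:25] = (word>>0) & 0x1ffffff = 2471532
id [25+:2] = (word>>25) & 0x3 = 3
len [27+:5] = (word>>27) & 0x1f = 17  ←
len signed 5b, MSB=1: 17 - 32 = -15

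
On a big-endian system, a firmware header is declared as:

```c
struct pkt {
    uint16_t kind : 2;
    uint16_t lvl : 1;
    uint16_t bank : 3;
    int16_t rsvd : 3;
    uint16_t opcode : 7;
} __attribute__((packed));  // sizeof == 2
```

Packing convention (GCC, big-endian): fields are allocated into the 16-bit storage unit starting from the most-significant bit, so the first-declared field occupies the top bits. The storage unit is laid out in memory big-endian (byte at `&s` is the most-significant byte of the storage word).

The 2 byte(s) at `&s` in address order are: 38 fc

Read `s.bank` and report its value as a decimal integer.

[0]=0x38 [1]=0xfc (big-endian) → word 0x38fc
kind:2 @ bit 14 → (0x38fc>>14)&0x3 = 0x0
lvl:1 @ bit 13 → (0x38fc>>13)&0x1 = 0x1
bank:3 @ bit 10 → (0x38fc>>10)&0x7 = 0x6  ←
rsvd:3 @ bit 7 → (0x38fc>>7)&0x7 = 0x1
opcode:7 @ bit 0 → (0x38fc>>0)&0x7f = 0x7c

6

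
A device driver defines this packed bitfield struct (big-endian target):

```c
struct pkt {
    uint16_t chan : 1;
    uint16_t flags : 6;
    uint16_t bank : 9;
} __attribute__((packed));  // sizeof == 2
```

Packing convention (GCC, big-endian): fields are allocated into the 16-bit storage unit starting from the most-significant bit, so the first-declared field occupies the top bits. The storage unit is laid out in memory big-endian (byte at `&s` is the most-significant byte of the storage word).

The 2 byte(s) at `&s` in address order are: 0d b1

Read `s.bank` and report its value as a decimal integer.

433

[0]=0x0d [1]=0xb1 (big-endian) → word 0x0db1
chan:1 @ bit 15 → (0x0db1>>15)&0x1 = 0x0
flags:6 @ bit 9 → (0x0db1>>9)&0x3f = 0x6
bank:9 @ bit 0 → (0x0db1>>0)&0x1ff = 0x1b1  ←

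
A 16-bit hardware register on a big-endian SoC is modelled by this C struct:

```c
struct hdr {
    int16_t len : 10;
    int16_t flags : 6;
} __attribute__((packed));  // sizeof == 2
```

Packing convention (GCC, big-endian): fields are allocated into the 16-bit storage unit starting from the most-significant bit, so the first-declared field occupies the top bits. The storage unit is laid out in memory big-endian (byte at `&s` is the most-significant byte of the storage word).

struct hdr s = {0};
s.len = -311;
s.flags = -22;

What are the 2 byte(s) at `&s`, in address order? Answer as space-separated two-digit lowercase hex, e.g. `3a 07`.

b2 6a

len:10 = -311 → 0x2c9 << 6 → word 0xb240
flags:6 = -22 → 0x2a << 0 → word 0xb26a
word = 0xb26a → big-endian bytes:
  [0]=0xb2  [1]=0x6a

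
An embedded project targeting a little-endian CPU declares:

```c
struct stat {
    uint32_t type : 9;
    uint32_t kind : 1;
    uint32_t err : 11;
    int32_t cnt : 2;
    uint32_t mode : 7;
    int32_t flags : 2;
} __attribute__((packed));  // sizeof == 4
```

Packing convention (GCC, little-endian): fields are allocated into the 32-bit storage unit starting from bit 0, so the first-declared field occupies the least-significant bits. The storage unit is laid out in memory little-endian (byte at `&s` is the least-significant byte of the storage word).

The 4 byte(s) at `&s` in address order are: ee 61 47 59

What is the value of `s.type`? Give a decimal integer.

[0]=0xee [1]=0x61 [2]=0x47 [3]=0x59 (little-endian) → word 0x594761ee
type:9 @ bit 0 → (0x594761ee>>0)&0x1ff = 0x1ee  ←
kind:1 @ bit 9 → (0x594761ee>>9)&0x1 = 0x0
err:11 @ bit 10 → (0x594761ee>>10)&0x7ff = 0x1d8
cnt:2 @ bit 21 → (0x594761ee>>21)&0x3 = 0x2
mode:7 @ bit 23 → (0x594761ee>>23)&0x7f = 0x32
flags:2 @ bit 30 → (0x594761ee>>30)&0x3 = 0x1

494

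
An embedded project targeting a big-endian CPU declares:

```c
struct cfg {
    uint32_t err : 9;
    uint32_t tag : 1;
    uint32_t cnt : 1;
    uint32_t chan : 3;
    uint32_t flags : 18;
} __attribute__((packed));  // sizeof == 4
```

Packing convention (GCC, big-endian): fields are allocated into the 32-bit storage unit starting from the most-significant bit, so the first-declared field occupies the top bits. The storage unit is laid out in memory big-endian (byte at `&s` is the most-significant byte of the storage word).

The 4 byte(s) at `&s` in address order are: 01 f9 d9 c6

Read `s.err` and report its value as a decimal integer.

[0]=0x01 [1]=0xf9 [2]=0xd9 [3]=0xc6 (big-endian) → word 0x01f9d9c6
err [23+:9] = (word>>23) & 0x1ff = 3  ←
tag [22+:1] = (word>>22) & 0x1 = 1
cnt [21+:1] = (word>>21) & 0x1 = 1
chan [18+:3] = (word>>18) & 0x7 = 6
flags [0+:18] = (word>>0) & 0x3ffff = 121286

3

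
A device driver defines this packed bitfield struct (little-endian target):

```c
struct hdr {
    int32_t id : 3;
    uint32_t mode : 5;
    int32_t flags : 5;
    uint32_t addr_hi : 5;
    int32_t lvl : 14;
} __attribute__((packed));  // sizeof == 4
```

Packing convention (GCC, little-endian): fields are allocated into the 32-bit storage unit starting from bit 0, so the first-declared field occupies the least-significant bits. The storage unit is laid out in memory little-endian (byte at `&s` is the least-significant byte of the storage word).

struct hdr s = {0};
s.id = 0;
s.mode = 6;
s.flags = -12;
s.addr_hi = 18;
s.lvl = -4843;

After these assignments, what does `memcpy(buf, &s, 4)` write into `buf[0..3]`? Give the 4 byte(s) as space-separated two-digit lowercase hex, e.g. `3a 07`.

30 54 56 b4

id (3b) val=0 bits=0x0 at bit 0: 0x00000000
mode (5b) val=6 bits=0x6 at bit 3: 0x00000030
flags (5b) val=-12 bits=0x14 at bit 8: 0x00001430
addr_hi (5b) val=18 bits=0x12 at bit 13: 0x00025430
lvl (14b) val=-4843 bits=0x2d15 at bit 18: 0xb4565430
word = 0xb4565430 → little-endian bytes:
  [0]=0x30  [1]=0x54  [2]=0x56  [3]=0xb4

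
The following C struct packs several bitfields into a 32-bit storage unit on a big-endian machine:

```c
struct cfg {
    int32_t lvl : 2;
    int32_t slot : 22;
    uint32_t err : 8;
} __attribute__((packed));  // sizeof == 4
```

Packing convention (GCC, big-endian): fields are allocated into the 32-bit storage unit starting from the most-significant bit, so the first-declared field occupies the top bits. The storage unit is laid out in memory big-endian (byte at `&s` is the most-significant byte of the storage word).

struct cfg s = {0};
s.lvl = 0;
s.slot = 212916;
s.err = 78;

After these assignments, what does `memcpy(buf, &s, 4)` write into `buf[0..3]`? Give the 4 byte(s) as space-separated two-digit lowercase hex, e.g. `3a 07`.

lvl:2 = 0 → 0x0 << 30 → word 0x00000000
slot:22 = 212916 → 0x33fb4 << 8 → word 0x033fb400
err:8 = 78 → 0x4e << 0 → word 0x033fb44e
word = 0x033fb44e → big-endian bytes:
  [0]=0x03  [1]=0x3f  [2]=0xb4  [3]=0x4e

03 3f b4 4e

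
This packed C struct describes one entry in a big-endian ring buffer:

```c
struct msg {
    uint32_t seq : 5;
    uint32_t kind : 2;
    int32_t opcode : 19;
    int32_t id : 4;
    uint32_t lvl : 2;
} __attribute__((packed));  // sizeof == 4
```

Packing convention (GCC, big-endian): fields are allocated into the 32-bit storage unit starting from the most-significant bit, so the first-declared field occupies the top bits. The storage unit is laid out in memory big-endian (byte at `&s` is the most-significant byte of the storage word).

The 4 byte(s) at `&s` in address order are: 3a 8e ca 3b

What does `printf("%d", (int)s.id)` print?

[0]=0x3a [1]=0x8e [2]=0xca [3]=0x3b (big-endian) → word 0x3a8eca3b
seq [27+:5] = (word>>27) & 0x1f = 7
kind [25+:2] = (word>>25) & 0x3 = 1
opcode [6+:19] = (word>>6) & 0x7ffff = 146216
id [2+:4] = (word>>2) & 0xf = 14  ←
lvl [0+:2] = (word>>0) & 0x3 = 3
id signed 4b, MSB=1: 14 - 16 = -2

-2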